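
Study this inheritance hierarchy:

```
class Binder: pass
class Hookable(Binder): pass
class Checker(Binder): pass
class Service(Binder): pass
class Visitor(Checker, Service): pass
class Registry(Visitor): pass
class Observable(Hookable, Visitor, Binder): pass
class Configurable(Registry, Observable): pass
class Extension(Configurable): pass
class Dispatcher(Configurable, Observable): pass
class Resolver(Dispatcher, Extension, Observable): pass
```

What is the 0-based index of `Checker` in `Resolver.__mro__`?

L[Resolver] = Resolver + merge(L[Dispatcher], L[Extension], L[Observable], [Dispatcher Extension Observable])
  take Dispatcher:  [Dispatcher Configurable Registry Observable Hookable Visitor Checker Service Binder object] + [Extension Configurable Registry Observable Hookable Visitor Checker Service Binder object] + [Observable Hookable Visitor Checker Service Binder object] + [Dispatcher Extension Observable]
  take Extension:  [Configurable Registry Observable Hookable Visitor Checker Service Binder object] + [Extension Configurable Registry Observable Hookable Visitor Checker Service Binder object] + [Observable Hookable Visitor Checker Service Binder object] + [Extension Observable]
  take Configurable:  [Configurable Registry Observable Hookable Visitor Checker Service Binder object] + [Configurable Registry Observable Hookable Visitor Checker Service Binder object] + [Observable Hookable Visitor Checker Service Binder object] + [Observable]
  take Registry:  [Registry Observable Hookable Visitor Checker Service Binder object] + [Registry Observable Hookable Visitor Checker Service Binder object] + [Observable Hookable Visitor Checker Service Binder object] + [Observable]
  take Observable:  [Observable Hookable Visitor Checker Service Binder object] + [Observable Hookable Visitor Checker Service Binder object] + [Observable Hookable Visitor Checker Service Binder object] + [Observable]
  take Hookable:  [Hookable Visitor Checker Service Binder object] + [Hookable Visitor Checker Service Binder object] + [Hookable Visitor Checker Service Binder object]
  take Visitor:  [Visitor Checker Service Binder object] + [Visitor Checker Service Binder object] + [Visitor Checker Service Binder object]
  take Checker:  [Checker Service Binder object] + [Checker Service Binder object] + [Checker Service Binder object]
  take Service:  [Service Binder object] + [Service Binder object] + [Service Binder object]
  take Binder:  [Binder object] + [Binder object] + [Binder object]
  take object:  [object] + [object] + [object]
MRO: Resolver Dispatcher Extension Configurable Registry Observable Hookable Visitor Checker Service Binder object
Checker sits at index 8.

8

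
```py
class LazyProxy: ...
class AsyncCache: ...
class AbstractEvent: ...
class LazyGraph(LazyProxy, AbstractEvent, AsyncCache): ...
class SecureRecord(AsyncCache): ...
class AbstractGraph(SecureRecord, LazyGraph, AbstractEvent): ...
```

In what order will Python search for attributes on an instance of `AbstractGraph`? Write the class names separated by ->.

L[AbstractGraph] = AbstractGraph + merge(L[SecureRecord], L[LazyGraph], L[AbstractEvent], [SecureRecord LazyGraph AbstractEvent])
  take SecureRecord:  [SecureRecord AsyncCache object] + [LazyGraph LazyProxy AbstractEvent AsyncCache object] + [AbstractEvent object] + [SecureRecord LazyGraph AbstractEvent]
  take LazyGraph:  [AsyncCache object] + [LazyGraph LazyProxy AbstractEvent AsyncCache object] + [AbstractEvent object] + [LazyGraph AbstractEvent]
  take LazyProxy:  [AsyncCache object] + [LazyProxy AbstractEvent AsyncCache object] + [AbstractEvent object] + [AbstractEvent]
  take AbstractEvent:  [AsyncCache object] + [AbstractEvent AsyncCache object] + [AbstractEvent object] + [AbstractEvent]
  take AsyncCache:  [AsyncCache object] + [AsyncCache object] + [object]
  take object:  [object] + [object] + [object]

AbstractGraph -> SecureRecord -> LazyGraph -> LazyProxy -> AbstractEvent -> AsyncCache -> object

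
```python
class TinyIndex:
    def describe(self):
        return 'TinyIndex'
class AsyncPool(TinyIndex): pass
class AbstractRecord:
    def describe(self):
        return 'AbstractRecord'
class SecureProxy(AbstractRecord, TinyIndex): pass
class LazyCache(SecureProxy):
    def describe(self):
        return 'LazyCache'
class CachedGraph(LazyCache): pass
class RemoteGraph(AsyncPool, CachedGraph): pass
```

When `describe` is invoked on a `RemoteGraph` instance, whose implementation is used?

L[RemoteGraph] = RemoteGraph + merge(L[AsyncPool], L[CachedGraph], [AsyncPool CachedGraph])
  take AsyncPool:  [AsyncPool TinyIndex object] + [CachedGraph LazyCache SecureProxy AbstractRecord TinyIndex object] + [AsyncPool CachedGraph]
  take CachedGraph:  [TinyIndex object] + [CachedGraph LazyCache SecureProxy AbstractRecord TinyIndex object] + [CachedGraph]
  take LazyCache:  [TinyIndex object] + [LazyCache SecureProxy AbstractRecord TinyIndex object]
  take SecureProxy:  [TinyIndex object] + [SecureProxy AbstractRecord TinyIndex object]
  take AbstractRecord:  [TinyIndex object] + [AbstractRecord TinyIndex object]
  take TinyIndex:  [TinyIndex object] + [TinyIndex object]
  take object:  [object] + [object]
MRO: RemoteGraph AsyncPool CachedGraph LazyCache SecureProxy AbstractRecord TinyIndex object
describe is defined in: AbstractRecord, LazyCache, TinyIndex. First along the MRO is LazyCache.

LazyCache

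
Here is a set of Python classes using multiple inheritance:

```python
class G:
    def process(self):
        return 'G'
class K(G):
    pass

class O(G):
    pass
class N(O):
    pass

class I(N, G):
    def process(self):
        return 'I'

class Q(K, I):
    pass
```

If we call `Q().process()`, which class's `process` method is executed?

L[Q] = Q + merge(L[K], L[I], [K I])
  take K:  [K G object] + [I N O G object] + [K I]
  take I:  [G object] + [I N O G object] + [I]
  take N:  [G object] + [N O G object]
  take O:  [G object] + [O G object]
  take G:  [G object] + [G object]
  take object:  [object] + [object]
MRO: Q K I N O G object
process is defined in: G, I. First along the MRO is I.

I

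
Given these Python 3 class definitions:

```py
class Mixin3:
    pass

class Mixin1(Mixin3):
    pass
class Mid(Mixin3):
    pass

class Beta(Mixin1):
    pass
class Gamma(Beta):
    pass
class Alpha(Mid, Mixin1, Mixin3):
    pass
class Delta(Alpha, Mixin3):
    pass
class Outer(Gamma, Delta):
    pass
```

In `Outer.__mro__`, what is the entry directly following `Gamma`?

L[Outer] = Outer + merge(L[Gamma], L[Delta], [Gamma Delta])
  take Gamma:  [Gamma Beta Mixin1 Mixin3 object] + [Delta Alpha Mid Mixin1 Mixin3 object] + [Gamma Delta]
  take Beta:  [Beta Mixin1 Mixin3 object] + [Delta Alpha Mid Mixin1 Mixin3 object] + [Delta]
  take Delta:  [Mixin1 Mixin3 object] + [Delta Alpha Mid Mixin1 Mixin3 object] + [Delta]
  take Alpha:  [Mixin1 Mixin3 object] + [Alpha Mid Mixin1 Mixin3 object]
  take Mid:  [Mixin1 Mixin3 object] + [Mid Mixin1 Mixin3 object]
  take Mixin1:  [Mixin1 Mixin3 object] + [Mixin1 Mixin3 object]
  take Mixin3:  [Mixin3 object] + [Mixin3 object]
  take object:  [object] + [object]
MRO: Outer Gamma Beta Delta Alpha Mid Mixin1 Mixin3 object
Gamma is at position 1; next is Beta.

Beta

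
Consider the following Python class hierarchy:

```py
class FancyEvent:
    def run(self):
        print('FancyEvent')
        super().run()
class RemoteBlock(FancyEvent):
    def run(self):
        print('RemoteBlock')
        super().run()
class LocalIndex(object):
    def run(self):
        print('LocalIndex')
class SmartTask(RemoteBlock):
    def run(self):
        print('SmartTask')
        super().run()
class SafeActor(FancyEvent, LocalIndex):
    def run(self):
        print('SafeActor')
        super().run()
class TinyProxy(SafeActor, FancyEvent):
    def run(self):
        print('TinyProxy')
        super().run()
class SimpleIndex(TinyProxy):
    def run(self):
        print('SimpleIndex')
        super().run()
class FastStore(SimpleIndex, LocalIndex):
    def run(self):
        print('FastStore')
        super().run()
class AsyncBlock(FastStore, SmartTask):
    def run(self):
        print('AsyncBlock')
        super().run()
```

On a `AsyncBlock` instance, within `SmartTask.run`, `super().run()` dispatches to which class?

L[AsyncBlock] = AsyncBlock + merge(L[FastStore], L[SmartTask], [FastStore SmartTask])
  take FastStore:  [FastStore SimpleIndex TinyProxy SafeActor FancyEvent LocalIndex object] + [SmartTask RemoteBlock FancyEvent object] + [FastStore SmartTask]
  take SimpleIndex:  [SimpleIndex TinyProxy SafeActor FancyEvent LocalIndex object] + [SmartTask RemoteBlock FancyEvent object] + [SmartTask]
  take TinyProxy:  [TinyProxy SafeActor FancyEvent LocalIndex object] + [SmartTask RemoteBlock FancyEvent object] + [SmartTask]
  take SafeActor:  [SafeActor FancyEvent LocalIndex object] + [SmartTask RemoteBlock FancyEvent object] + [SmartTask]
  take SmartTask:  [FancyEvent LocalIndex object] + [SmartTask RemoteBlock FancyEvent object] + [SmartTask]
  take RemoteBlock:  [FancyEvent LocalIndex object] + [RemoteBlock FancyEvent object]
  take FancyEvent:  [FancyEvent LocalIndex object] + [FancyEvent object]
  take LocalIndex:  [LocalIndex object] + [object]
  take object:  [object] + [object]
MRO: AsyncBlock FastStore SimpleIndex TinyProxy SafeActor SmartTask RemoteBlock FancyEvent LocalIndex object
super() in SmartTask.run on a AsyncBlock instance goes to the class after SmartTask in AsyncBlock's MRO: RemoteBlock.

RemoteBlock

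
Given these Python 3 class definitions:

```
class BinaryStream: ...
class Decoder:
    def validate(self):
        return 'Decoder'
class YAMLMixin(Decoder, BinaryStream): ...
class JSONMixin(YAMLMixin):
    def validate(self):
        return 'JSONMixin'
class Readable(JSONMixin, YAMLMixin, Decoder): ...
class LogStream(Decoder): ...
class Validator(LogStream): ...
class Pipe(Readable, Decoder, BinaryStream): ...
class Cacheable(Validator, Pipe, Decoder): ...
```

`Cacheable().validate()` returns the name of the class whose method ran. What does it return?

JSONMixin

L[Cacheable] = Cacheable + merge(L[Validator], L[Pipe], L[Decoder], [Validator Pipe Decoder])
  take Validator:  [Validator LogStream Decoder object] + [Pipe Readable JSONMixin YAMLMixin Decoder BinaryStream object] + [Decoder object] + [Validator Pipe Decoder]
  take LogStream:  [LogStream Decoder object] + [Pipe Readable JSONMixin YAMLMixin Decoder BinaryStream object] + [Decoder object] + [Pipe Decoder]
  take Pipe:  [Decoder object] + [Pipe Readable JSONMixin YAMLMixin Decoder BinaryStream object] + [Decoder object] + [Pipe Decoder]
  take Readable:  [Decoder object] + [Readable JSONMixin YAMLMixin Decoder BinaryStream object] + [Decoder object] + [Decoder]
  take JSONMixin:  [Decoder object] + [JSONMixin YAMLMixin Decoder BinaryStream object] + [Decoder object] + [Decoder]
  take YAMLMixin:  [Decoder object] + [YAMLMixin Decoder BinaryStream object] + [Decoder object] + [Decoder]
  take Decoder:  [Decoder object] + [Decoder BinaryStream object] + [Decoder object] + [Decoder]
  take BinaryStream:  [object] + [BinaryStream object] + [object]
  take object:  [object] + [object] + [object]
MRO: Cacheable Validator LogStream Pipe Readable JSONMixin YAMLMixin Decoder BinaryStream object
validate is defined in: Decoder, JSONMixin. First along the MRO is JSONMixin.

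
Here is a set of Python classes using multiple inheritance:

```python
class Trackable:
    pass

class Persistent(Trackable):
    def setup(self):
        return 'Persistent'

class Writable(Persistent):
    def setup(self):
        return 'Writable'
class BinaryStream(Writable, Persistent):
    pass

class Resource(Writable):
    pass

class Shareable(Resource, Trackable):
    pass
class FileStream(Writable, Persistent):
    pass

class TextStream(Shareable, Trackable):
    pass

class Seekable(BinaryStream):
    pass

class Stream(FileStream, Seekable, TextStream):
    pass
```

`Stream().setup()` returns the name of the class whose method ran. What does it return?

Writable

L[Stream] = Stream + merge(L[FileStream], L[Seekable], L[TextStream], [FileStream Seekable TextStream])
  take FileStream:  [FileStream Writable Persistent Trackable object] + [Seekable BinaryStream Writable Persistent Trackable object] + [TextStream Shareable Resource Writable Persistent Trackable object] + [FileStream Seekable TextStream]
  take Seekable:  [Writable Persistent Trackable object] + [Seekable BinaryStream Writable Persistent Trackable object] + [TextStream Shareable Resource Writable Persistent Trackable object] + [Seekable TextStream]
  take BinaryStream:  [Writable Persistent Trackable object] + [BinaryStream Writable Persistent Trackable object] + [TextStream Shareable Resource Writable Persistent Trackable object] + [TextStream]
  take TextStream:  [Writable Persistent Trackable object] + [Writable Persistent Trackable object] + [TextStream Shareable Resource Writable Persistent Trackable object] + [TextStream]
  take Shareable:  [Writable Persistent Trackable object] + [Writable Persistent Trackable object] + [Shareable Resource Writable Persistent Trackable object]
  take Resource:  [Writable Persistent Trackable object] + [Writable Persistent Trackable object] + [Resource Writable Persistent Trackable object]
  take Writable:  [Writable Persistent Trackable object] + [Writable Persistent Trackable object] + [Writable Persistent Trackable object]
  take Persistent:  [Persistent Trackable object] + [Persistent Trackable object] + [Persistent Trackable object]
  take Trackable:  [Trackable object] + [Trackable object] + [Trackable object]
  take object:  [object] + [object] + [object]
MRO: Stream FileStream Seekable BinaryStream TextStream Shareable Resource Writable Persistent Trackable object
setup is defined in: Persistent, Writable. First along the MRO is Writable.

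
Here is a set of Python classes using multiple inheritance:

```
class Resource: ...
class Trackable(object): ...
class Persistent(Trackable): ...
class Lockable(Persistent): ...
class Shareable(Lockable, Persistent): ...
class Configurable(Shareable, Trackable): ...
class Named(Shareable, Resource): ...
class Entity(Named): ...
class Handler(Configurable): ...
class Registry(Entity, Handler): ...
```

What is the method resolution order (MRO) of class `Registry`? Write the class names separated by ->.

Registry -> Entity -> Named -> Handler -> Configurable -> Shareable -> Lockable -> Persistent -> Trackable -> Resource -> object

L[Registry] = Registry + merge(L[Entity], L[Handler], [Entity Handler])
  take Entity:  [Entity Named Shareable Lockable Persistent Trackable Resource object] + [Handler Configurable Shareable Lockable Persistent Trackable object] + [Entity Handler]
  take Named:  [Named Shareable Lockable Persistent Trackable Resource object] + [Handler Configurable Shareable Lockable Persistent Trackable object] + [Handler]
  take Handler:  [Shareable Lockable Persistent Trackable Resource object] + [Handler Configurable Shareable Lockable Persistent Trackable object] + [Handler]
  take Configurable:  [Shareable Lockable Persistent Trackable Resource object] + [Configurable Shareable Lockable Persistent Trackable object]
  take Shareable:  [Shareable Lockable Persistent Trackable Resource object] + [Shareable Lockable Persistent Trackable object]
  take Lockable:  [Lockable Persistent Trackable Resource object] + [Lockable Persistent Trackable object]
  take Persistent:  [Persistent Trackable Resource object] + [Persistent Trackable object]
  take Trackable:  [Trackable Resource object] + [Trackable object]
  take Resource:  [Resource object] + [object]
  take object:  [object] + [object]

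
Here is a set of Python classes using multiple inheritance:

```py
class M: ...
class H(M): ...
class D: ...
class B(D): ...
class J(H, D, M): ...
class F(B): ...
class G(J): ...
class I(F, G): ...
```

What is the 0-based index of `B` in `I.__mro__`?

L[I] = I + merge(L[F], L[G], [F G])
  take F:  [F B D object] + [G J H D M object] + [F G]
  take B:  [B D object] + [G J H D M object] + [G]
  take G:  [D object] + [G J H D M object] + [G]
  take J:  [D object] + [J H D M object]
  take H:  [D object] + [H D M object]
  take D:  [D object] + [D M object]
  take M:  [object] + [M object]
  take object:  [object] + [object]
MRO: I F B G J H D M object
B sits at index 2.

2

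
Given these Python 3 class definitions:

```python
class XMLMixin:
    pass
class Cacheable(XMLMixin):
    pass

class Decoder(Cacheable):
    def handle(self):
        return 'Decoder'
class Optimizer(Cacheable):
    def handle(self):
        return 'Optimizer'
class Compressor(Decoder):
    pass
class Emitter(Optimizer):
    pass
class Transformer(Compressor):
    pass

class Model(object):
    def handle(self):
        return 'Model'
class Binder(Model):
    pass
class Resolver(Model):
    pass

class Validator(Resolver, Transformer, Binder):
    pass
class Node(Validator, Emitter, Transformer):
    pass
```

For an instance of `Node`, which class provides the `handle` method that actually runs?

L[Node] = Node + merge(L[Validator], L[Emitter], L[Transformer], [Validator Emitter Transformer])
  take Validator:  [Validator Resolver Transformer Compressor Decoder Cacheable XMLMixin Binder Model object] + [Emitter Optimizer Cacheable XMLMixin object] + [Transformer Compressor Decoder Cacheable XMLMixin object] + [Validator Emitter Transformer]
  take Resolver:  [Resolver Transformer Compressor Decoder Cacheable XMLMixin Binder Model object] + [Emitter Optimizer Cacheable XMLMixin object] + [Transformer Compressor Decoder Cacheable XMLMixin object] + [Emitter Transformer]
  take Emitter:  [Transformer Compressor Decoder Cacheable XMLMixin Binder Model object] + [Emitter Optimizer Cacheable XMLMixin object] + [Transformer Compressor Decoder Cacheable XMLMixin object] + [Emitter Transformer]
  take Transformer:  [Transformer Compressor Decoder Cacheable XMLMixin Binder Model object] + [Optimizer Cacheable XMLMixin object] + [Transformer Compressor Decoder Cacheable XMLMixin object] + [Transformer]
  take Compressor:  [Compressor Decoder Cacheable XMLMixin Binder Model object] + [Optimizer Cacheable XMLMixin object] + [Compressor Decoder Cacheable XMLMixin object]
  take Decoder:  [Decoder Cacheable XMLMixin Binder Model object] + [Optimizer Cacheable XMLMixin object] + [Decoder Cacheable XMLMixin object]
  take Optimizer:  [Cacheable XMLMixin Binder Model object] + [Optimizer Cacheable XMLMixin object] + [Cacheable XMLMixin object]
  take Cacheable:  [Cacheable XMLMixin Binder Model object] + [Cacheable XMLMixin object] + [Cacheable XMLMixin object]
  take XMLMixin:  [XMLMixin Binder Model object] + [XMLMixin object] + [XMLMixin object]
  take Binder:  [Binder Model object] + [object] + [object]
  take Model:  [Model object] + [object] + [object]
  take object:  [object] + [object] + [object]
MRO: Node Validator Resolver Emitter Transformer Compressor Decoder Optimizer Cacheable XMLMixin Binder Model object
handle is defined in: Decoder, Model, Optimizer. First along the MRO is Decoder.

Decoder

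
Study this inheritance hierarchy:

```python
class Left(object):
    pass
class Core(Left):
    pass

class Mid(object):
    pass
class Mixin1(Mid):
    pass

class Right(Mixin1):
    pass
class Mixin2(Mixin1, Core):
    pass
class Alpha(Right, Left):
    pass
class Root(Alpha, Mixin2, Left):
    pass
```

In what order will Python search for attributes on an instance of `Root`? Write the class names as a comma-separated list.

L[Root] = Root + merge(L[Alpha], L[Mixin2], L[Left], [Alpha Mixin2 Left])
  take Alpha:  [Alpha Right Mixin1 Mid Left object] + [Mixin2 Mixin1 Mid Core Left object] + [Left object] + [Alpha Mixin2 Left]
  take Right:  [Right Mixin1 Mid Left object] + [Mixin2 Mixin1 Mid Core Left object] + [Left object] + [Mixin2 Left]
  take Mixin2:  [Mixin1 Mid Left object] + [Mixin2 Mixin1 Mid Core Left object] + [Left object] + [Mixin2 Left]
  take Mixin1:  [Mixin1 Mid Left object] + [Mixin1 Mid Core Left object] + [Left object] + [Left]
  take Mid:  [Mid Left object] + [Mid Core Left object] + [Left object] + [Left]
  take Core:  [Left object] + [Core Left object] + [Left object] + [Left]
  take Left:  [Left object] + [Left object] + [Left object] + [Left]
  take object:  [object] + [object] + [object]

Root, Alpha, Right, Mixin2, Mixin1, Mid, Core, Left, object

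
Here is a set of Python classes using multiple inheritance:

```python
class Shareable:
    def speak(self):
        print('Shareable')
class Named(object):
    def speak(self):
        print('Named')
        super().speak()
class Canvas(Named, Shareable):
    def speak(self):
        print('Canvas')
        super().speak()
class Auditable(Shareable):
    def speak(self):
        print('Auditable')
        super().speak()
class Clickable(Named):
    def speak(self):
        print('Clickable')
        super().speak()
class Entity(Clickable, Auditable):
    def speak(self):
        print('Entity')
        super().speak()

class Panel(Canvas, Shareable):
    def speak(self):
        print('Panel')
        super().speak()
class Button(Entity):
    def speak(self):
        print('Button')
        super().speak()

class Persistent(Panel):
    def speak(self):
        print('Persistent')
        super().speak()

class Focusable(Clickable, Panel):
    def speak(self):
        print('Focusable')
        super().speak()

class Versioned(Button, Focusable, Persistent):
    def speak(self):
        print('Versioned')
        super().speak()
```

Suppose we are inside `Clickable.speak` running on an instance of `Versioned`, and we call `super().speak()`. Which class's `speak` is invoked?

Persistent

L[Versioned] = Versioned + merge(L[Button], L[Focusable], L[Persistent], [Button Focusable Persistent])
  take Button:  [Button Entity Clickable Named Auditable Shareable object] + [Focusable Clickable Panel Canvas Named Shareable object] + [Persistent Panel Canvas Named Shareable object] + [Button Focusable Persistent]
  take Entity:  [Entity Clickable Named Auditable Shareable object] + [Focusable Clickable Panel Canvas Named Shareable object] + [Persistent Panel Canvas Named Shareable object] + [Focusable Persistent]
  take Focusable:  [Clickable Named Auditable Shareable object] + [Focusable Clickable Panel Canvas Named Shareable object] + [Persistent Panel Canvas Named Shareable object] + [Focusable Persistent]
  take Clickable:  [Clickable Named Auditable Shareable object] + [Clickable Panel Canvas Named Shareable object] + [Persistent Panel Canvas Named Shareable object] + [Persistent]
  take Persistent:  [Named Auditable Shareable object] + [Panel Canvas Named Shareable object] + [Persistent Panel Canvas Named Shareable object] + [Persistent]
  take Panel:  [Named Auditable Shareable object] + [Panel Canvas Named Shareable object] + [Panel Canvas Named Shareable object]
  take Canvas:  [Named Auditable Shareable object] + [Canvas Named Shareable object] + [Canvas Named Shareable object]
  take Named:  [Named Auditable Shareable object] + [Named Shareable object] + [Named Shareable object]
  take Auditable:  [Auditable Shareable object] + [Shareable object] + [Shareable object]
  take Shareable:  [Shareable object] + [Shareable object] + [Shareable object]
  take object:  [object] + [object] + [object]
MRO: Versioned Button Entity Focusable Clickable Persistent Panel Canvas Named Auditable Shareable object
super() in Clickable.speak on a Versioned instance goes to the class after Clickable in Versioned's MRO: Persistent.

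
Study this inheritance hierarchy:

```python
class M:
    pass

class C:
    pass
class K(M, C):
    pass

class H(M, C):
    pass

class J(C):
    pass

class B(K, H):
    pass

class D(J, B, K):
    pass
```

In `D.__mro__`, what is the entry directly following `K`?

L[D] = D + merge(L[J], L[B], L[K], [J B K])
  take J:  [J C object] + [B K H M C object] + [K M C object] + [J B K]
  take B:  [C object] + [B K H M C object] + [K M C object] + [B K]
  take K:  [C object] + [K H M C object] + [K M C object] + [K]
  take H:  [C object] + [H M C object] + [M C object]
  take M:  [C object] + [M C object] + [M C object]
  take C:  [C object] + [C object] + [C object]
  take object:  [object] + [object] + [object]
MRO: D J B K H M C object
K is at position 3; next is H.

H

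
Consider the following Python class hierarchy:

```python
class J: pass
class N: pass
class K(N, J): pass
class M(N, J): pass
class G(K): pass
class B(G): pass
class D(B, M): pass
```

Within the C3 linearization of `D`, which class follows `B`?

L[D] = D + merge(L[B], L[M], [B M])
  take B:  [B G K N J object] + [M N J object] + [B M]
  take G:  [G K N J object] + [M N J object] + [M]
  take K:  [K N J object] + [M N J object] + [M]
  take M:  [N J object] + [M N J object] + [M]
  take N:  [N J object] + [N J object]
  take J:  [J object] + [J object]
  take object:  [object] + [object]
MRO: D B G K M N J object
B is at position 1; next is G.

G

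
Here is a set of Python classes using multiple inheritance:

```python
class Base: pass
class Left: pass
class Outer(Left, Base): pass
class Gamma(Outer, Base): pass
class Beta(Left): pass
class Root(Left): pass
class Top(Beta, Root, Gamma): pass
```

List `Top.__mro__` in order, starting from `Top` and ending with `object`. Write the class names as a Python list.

L[Top] = Top + merge(L[Beta], L[Root], L[Gamma], [Beta Root Gamma])
  take Beta:  [Beta Left object] + [Root Left object] + [Gamma Outer Left Base object] + [Beta Root Gamma]
  take Root:  [Left object] + [Root Left object] + [Gamma Outer Left Base object] + [Root Gamma]
  take Gamma:  [Left object] + [Left object] + [Gamma Outer Left Base object] + [Gamma]
  take Outer:  [Left object] + [Left object] + [Outer Left Base object]
  take Left:  [Left object] + [Left object] + [Left Base object]
  take Base:  [object] + [object] + [Base object]
  take object:  [object] + [object] + [object]

[Top, Beta, Root, Gamma, Outer, Left, Base, object]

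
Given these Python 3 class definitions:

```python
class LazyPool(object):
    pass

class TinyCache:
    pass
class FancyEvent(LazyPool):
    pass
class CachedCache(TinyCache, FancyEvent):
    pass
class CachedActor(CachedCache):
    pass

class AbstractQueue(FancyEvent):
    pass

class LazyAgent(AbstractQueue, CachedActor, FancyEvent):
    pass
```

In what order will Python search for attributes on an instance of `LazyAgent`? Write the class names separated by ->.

L[LazyAgent] = LazyAgent + merge(L[AbstractQueue], L[CachedActor], L[FancyEvent], [AbstractQueue CachedActor FancyEvent])
  take AbstractQueue:  [AbstractQueue FancyEvent LazyPool object] + [CachedActor CachedCache TinyCache FancyEvent LazyPool object] + [FancyEvent LazyPool object] + [AbstractQueue CachedActor FancyEvent]
  take CachedActor:  [FancyEvent LazyPool object] + [CachedActor CachedCache TinyCache FancyEvent LazyPool object] + [FancyEvent LazyPool object] + [CachedActor FancyEvent]
  take CachedCache:  [FancyEvent LazyPool object] + [CachedCache TinyCache FancyEvent LazyPool object] + [FancyEvent LazyPool object] + [FancyEvent]
  take TinyCache:  [FancyEvent LazyPool object] + [TinyCache FancyEvent LazyPool object] + [FancyEvent LazyPool object] + [FancyEvent]
  take FancyEvent:  [FancyEvent LazyPool object] + [FancyEvent LazyPool object] + [FancyEvent LazyPool object] + [FancyEvent]
  take LazyPool:  [LazyPool object] + [LazyPool object] + [LazyPool object]
  take object:  [object] + [object] + [object]

LazyAgent -> AbstractQueue -> CachedActor -> CachedCache -> TinyCache -> FancyEvent -> LazyPool -> object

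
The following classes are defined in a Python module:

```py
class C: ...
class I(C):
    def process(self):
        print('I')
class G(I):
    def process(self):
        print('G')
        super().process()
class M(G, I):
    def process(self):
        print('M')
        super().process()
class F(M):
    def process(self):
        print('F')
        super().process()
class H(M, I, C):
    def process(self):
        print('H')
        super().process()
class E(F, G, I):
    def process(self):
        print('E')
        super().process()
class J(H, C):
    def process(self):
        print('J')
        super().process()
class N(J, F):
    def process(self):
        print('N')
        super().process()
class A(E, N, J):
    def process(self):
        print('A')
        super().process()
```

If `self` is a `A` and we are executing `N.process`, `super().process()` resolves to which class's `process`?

L[A] = A + merge(L[E], L[N], L[J], [E N J])
  take E:  [E F M G I C object] + [N J H F M G I C object] + [J H M G I C object] + [E N J]
  take N:  [F M G I C object] + [N J H F M G I C object] + [J H M G I C object] + [N J]
  take J:  [F M G I C object] + [J H F M G I C object] + [J H M G I C object] + [J]
  take H:  [F M G I C object] + [H F M G I C object] + [H M G I C object]
  take F:  [F M G I C object] + [F M G I C object] + [M G I C object]
  take M:  [M G I C object] + [M G I C object] + [M G I C object]
  take G:  [G I C object] + [G I C object] + [G I C object]
  take I:  [I C object] + [I C object] + [I C object]
  take C:  [C object] + [C object] + [C object]
  take object:  [object] + [object] + [object]
MRO: A E N J H F M G I C object
super() in N.process on a A instance goes to the class after N in A's MRO: J.

J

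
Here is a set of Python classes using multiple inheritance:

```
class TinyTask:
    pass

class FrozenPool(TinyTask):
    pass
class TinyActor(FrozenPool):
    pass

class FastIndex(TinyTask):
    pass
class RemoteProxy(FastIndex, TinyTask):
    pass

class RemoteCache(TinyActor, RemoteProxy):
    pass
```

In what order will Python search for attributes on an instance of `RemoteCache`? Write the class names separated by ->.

L[RemoteCache] = RemoteCache + merge(L[TinyActor], L[RemoteProxy], [TinyActor RemoteProxy])
  take TinyActor:  [TinyActor FrozenPool TinyTask object] + [RemoteProxy FastIndex TinyTask object] + [TinyActor RemoteProxy]
  take FrozenPool:  [FrozenPool TinyTask object] + [RemoteProxy FastIndex TinyTask object] + [RemoteProxy]
  take RemoteProxy:  [TinyTask object] + [RemoteProxy FastIndex TinyTask object] + [RemoteProxy]
  take FastIndex:  [TinyTask object] + [FastIndex TinyTask object]
  take TinyTask:  [TinyTask object] + [TinyTask object]
  take object:  [object] + [object]

RemoteCache -> TinyActor -> FrozenPool -> RemoteProxy -> FastIndex -> TinyTask -> object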